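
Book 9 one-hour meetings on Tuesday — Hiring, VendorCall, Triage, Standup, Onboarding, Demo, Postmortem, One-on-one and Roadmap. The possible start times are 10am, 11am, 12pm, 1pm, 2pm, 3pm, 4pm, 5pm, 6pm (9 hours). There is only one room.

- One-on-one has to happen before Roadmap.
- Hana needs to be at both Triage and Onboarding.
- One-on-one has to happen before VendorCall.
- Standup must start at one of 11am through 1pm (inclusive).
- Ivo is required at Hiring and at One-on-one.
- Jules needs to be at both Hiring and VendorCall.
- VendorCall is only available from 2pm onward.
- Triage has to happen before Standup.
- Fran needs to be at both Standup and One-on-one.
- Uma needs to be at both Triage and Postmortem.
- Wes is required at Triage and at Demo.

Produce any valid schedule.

Standup -> 11am; Roadmap -> 1pm; One-on-one -> 12pm; Triage -> 10am; Hiring -> 3pm; Demo -> 5pm; VendorCall -> 2pm; Onboarding -> 4pm; Postmortem -> 6pm

Checking: One-on-one(12pm) before Roadmap(1pm); One-on-one(12pm) before VendorCall(2pm); Triage(10am) before Standup(11am); Triage(10am) != Onboarding(4pm); Triage(10am) != Postmortem(6pm); Hiring(3pm) != VendorCall(2pm); Hiring(3pm) != One-on-one(12pm); Standup(11am) != One-on-one(12pm); Triage(10am) != Demo(5pm); VendorCall=2pm in [2pm,6pm]; Standup=11am in [11am,1pm]; max 1 per hour (cap 1).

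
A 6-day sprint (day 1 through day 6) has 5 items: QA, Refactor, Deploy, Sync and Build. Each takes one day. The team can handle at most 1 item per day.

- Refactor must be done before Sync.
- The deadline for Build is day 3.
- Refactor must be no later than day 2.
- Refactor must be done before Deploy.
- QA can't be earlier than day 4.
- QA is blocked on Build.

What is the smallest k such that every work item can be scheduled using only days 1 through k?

5 days

The precedence chain requires at least 2 distinct days.
With at most 1 per day and 5 work items, at least 5 days are needed.
QA can't be placed before day 4, so the schedule must run through at least day 4.
5 works (last occupied day: day 5): for example Deploy=day 3, Build=day 2, Refactor=day 1, QA=day 4, Sync=day 5.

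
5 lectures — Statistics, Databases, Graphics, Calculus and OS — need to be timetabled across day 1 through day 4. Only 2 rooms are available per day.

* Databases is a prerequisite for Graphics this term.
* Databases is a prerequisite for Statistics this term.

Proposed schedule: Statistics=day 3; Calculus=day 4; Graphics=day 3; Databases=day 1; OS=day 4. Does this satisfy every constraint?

Yes, all constraints hold

Only 2 rooms are available per day — holds.
Databases is a prerequisite for Statistics this term — holds.
Databases is a prerequisite for Graphics this term — holds.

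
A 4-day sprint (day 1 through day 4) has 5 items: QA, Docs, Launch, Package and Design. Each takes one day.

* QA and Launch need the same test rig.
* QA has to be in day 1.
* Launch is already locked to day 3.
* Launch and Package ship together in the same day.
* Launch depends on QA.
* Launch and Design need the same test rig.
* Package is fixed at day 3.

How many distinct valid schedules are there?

Splitting on Docs: it can be day 1 (3), day 2 (3), day 3 (3), day 4 (3). Listing each branch's schedules as (QA, Launch, Package, Design) by day number:
Docs=day 1: (1,3,3,1) (1,3,3,2) (1,3,3,4) — 3.
Docs=day 2: (1,3,3,1) (1,3,3,2) (1,3,3,4) — 3.
Docs=day 3: (1,3,3,1) (1,3,3,2) (1,3,3,4) — 3.
Docs=day 4: (1,3,3,1) (1,3,3,2) (1,3,3,4) — 3.
Summing: 3 + 3 + 3 + 3 = 12.

12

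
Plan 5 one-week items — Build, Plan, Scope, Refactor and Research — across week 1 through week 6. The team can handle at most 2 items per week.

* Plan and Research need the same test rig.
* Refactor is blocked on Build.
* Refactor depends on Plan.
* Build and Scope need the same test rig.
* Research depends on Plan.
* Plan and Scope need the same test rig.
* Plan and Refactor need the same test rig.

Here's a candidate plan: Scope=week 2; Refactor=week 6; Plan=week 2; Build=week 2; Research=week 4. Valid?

Refactor depends on Plan — holds.
Build and Scope need the same test rig — violated.
Refactor is blocked on Build — holds.
Research depends on Plan — holds.
Plan and Research need the same test rig — holds.
Plan and Scope need the same test rig — violated.
Plan and Refactor need the same test rig — holds.
The team can handle at most 2 items per week — violated.

No — it violates: Build and Scope need the same test rig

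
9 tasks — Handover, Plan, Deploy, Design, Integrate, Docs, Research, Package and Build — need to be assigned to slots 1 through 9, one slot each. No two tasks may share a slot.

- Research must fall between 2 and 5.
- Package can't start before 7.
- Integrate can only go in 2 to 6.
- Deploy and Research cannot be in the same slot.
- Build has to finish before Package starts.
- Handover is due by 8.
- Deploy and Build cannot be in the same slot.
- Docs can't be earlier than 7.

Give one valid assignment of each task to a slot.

Package=7; Docs=8; Build=4; Plan=5; Design=9; Integrate=3; Deploy=6; Handover=1; Research=2

Checking: Build(4) before Package(7); Deploy(6) != Build(4); Deploy(6) != Research(2); Handover=1 in [1,8]; Package=7 in [7,9]; Integrate=3 in [2,6]; Research=2 in [2,5]; Docs=8 in [7,9]; max 1 per slot (cap 1).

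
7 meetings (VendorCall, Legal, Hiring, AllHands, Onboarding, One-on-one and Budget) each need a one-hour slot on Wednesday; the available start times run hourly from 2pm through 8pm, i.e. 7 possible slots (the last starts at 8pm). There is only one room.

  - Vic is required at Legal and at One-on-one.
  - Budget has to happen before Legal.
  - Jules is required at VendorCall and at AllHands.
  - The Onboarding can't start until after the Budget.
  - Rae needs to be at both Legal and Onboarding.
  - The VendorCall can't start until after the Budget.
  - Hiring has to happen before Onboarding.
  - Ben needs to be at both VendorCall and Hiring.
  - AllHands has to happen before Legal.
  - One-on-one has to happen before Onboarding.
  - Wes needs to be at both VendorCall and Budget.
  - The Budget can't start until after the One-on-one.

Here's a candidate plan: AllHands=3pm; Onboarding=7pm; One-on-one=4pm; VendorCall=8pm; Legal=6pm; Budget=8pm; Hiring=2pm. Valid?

No. Wes needs to be at both VendorCall and Budget is not satisfied.

AllHands has to happen before Legal — holds.
There is only one room — violated.
One-on-one has to happen before Onboarding — holds.
The Budget can't start until after the One-on-one — holds.
The VendorCall can't start until after the Budget — violated.
Rae needs to be at both Legal and Onboarding — holds.
Jules is required at VendorCall and at AllHands — holds.
Wes needs to be at both VendorCall and Budget — violated.
Ben needs to be at both VendorCall and Hiring — holds.
Budget has to happen before Legal — violated.
Vic is required at Legal and at One-on-one — holds.
The Onboarding can't start until after the Budget — violated.
Hiring has to happen before Onboarding — holds.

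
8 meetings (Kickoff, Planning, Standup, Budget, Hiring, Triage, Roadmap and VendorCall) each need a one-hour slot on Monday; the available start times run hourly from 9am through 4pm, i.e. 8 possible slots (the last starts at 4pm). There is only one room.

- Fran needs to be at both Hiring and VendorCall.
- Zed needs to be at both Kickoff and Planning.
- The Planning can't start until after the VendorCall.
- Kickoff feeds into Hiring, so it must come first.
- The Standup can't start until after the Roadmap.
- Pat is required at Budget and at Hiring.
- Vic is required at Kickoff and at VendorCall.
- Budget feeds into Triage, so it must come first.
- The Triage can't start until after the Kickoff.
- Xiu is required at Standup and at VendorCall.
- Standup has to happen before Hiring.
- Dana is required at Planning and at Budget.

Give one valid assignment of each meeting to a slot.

Planning=4pm, VendorCall=3pm, Triage=2pm, Standup=11am, Budget=1pm, Kickoff=9am, Roadmap=10am, Hiring=12pm

Checking: Kickoff(9am) before Hiring(12pm); VendorCall(3pm) before Planning(4pm); Standup(11am) before Hiring(12pm); Roadmap(10am) before Standup(11am); Kickoff(9am) before Triage(2pm); Budget(1pm) before Triage(2pm); Budget(1pm) != Hiring(12pm); Kickoff(9am) != VendorCall(3pm); Kickoff(9am) != Planning(4pm); Standup(11am) != VendorCall(3pm); Planning(4pm) != Budget(1pm); Hiring(12pm) != VendorCall(3pm); max 1 per slot (cap 1).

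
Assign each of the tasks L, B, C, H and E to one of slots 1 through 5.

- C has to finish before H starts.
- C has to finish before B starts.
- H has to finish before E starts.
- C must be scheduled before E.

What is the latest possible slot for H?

Precedence pushes H to at least 2; downstream work caps H at 4.
H at 4 is achievable: L -> 1, C -> 1, E -> 5, B -> 2, H -> 4.

4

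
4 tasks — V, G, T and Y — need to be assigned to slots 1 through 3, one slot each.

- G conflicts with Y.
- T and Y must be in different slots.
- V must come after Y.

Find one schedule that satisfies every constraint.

T in 2, V in 2, Y in 1, G in 2

Checking: Y(1) before V(2); T(2) != Y(1); G(2) != Y(1).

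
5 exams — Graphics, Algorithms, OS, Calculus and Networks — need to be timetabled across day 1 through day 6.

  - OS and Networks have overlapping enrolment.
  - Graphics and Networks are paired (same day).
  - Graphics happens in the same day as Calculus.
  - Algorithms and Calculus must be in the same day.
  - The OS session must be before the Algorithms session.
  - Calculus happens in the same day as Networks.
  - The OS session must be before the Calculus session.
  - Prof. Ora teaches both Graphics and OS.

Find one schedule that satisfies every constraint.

Calculus=day 2; OS=day 1; Algorithms=day 2; Graphics=day 2; Networks=day 2

Checking: OS(day 1) before Algorithms(day 2); OS(day 1) before Calculus(day 2); Graphics(day 2) != OS(day 1); OS(day 1) != Networks(day 2); Graphics = Networks = day 2; Algorithms = Calculus = day 2; Calculus = Networks = day 2; Graphics = Calculus = day 2.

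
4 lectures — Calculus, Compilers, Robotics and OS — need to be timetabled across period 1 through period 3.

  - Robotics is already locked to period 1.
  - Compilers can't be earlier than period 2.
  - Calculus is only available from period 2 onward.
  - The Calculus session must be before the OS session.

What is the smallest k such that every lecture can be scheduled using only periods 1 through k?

The precedence chain requires at least 2 distinct periods.
Propagating the time windows through the other constraints, OS can't land before period 3, so the schedule must run through at least period 3.
3 works (last occupied period: period 3): for example Compilers=period 2; Calculus=period 2; Robotics=period 1; OS=period 3.

3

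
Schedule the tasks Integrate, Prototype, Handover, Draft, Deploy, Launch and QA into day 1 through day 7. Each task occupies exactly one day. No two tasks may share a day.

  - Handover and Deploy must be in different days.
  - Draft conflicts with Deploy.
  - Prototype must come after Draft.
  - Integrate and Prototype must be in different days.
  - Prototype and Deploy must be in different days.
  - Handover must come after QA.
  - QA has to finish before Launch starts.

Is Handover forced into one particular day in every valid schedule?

Handover can be day 2 (e.g. Draft=day 3, Deploy=day 7, QA=day 1, Launch=day 5, Integrate=day 6, Prototype=day 4, Handover=day 2) or day 3 (e.g. Deploy=day 7, Handover=day 3, Launch=day 5, Integrate=day 6, Prototype=day 4, Draft=day 2, QA=day 1).

No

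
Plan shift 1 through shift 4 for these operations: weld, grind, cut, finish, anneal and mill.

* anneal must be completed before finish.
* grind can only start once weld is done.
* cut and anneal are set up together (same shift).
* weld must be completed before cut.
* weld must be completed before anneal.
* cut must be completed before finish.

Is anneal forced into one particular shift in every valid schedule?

anneal can be shift 2 (e.g. grind=shift 2, weld=shift 1, mill=shift 1, finish=shift 3, cut=shift 2, anneal=shift 2) or shift 3 (e.g. mill in shift 1; cut in shift 3; grind in shift 2; anneal in shift 3; weld in shift 1; finish in shift 4).

No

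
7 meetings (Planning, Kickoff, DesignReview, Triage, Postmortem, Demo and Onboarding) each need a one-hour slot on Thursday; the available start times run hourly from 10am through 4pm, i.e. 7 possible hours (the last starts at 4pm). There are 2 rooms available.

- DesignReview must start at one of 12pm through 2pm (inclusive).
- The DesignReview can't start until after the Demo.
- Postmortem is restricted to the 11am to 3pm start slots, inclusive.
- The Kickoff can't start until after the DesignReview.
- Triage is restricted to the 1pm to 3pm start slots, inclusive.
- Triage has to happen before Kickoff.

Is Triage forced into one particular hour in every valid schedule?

Triage can be 1pm (e.g. Triage in 1pm, Demo in 10am, DesignReview in 12pm, Planning in 10am, Kickoff in 2pm, Postmortem in 11am, Onboarding in 11am) or 2pm (e.g. Postmortem in 11am, Planning in 10am, Kickoff in 3pm, Triage in 2pm, DesignReview in 12pm, Onboarding in 11am, Demo in 10am).

No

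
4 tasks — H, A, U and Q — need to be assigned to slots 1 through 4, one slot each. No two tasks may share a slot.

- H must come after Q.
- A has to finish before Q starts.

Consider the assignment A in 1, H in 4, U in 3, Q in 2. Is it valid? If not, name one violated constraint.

No two tasks may share a slot — holds.
A has to finish before Q starts — holds.
H must come after Q — holds.

Yes, all constraints hold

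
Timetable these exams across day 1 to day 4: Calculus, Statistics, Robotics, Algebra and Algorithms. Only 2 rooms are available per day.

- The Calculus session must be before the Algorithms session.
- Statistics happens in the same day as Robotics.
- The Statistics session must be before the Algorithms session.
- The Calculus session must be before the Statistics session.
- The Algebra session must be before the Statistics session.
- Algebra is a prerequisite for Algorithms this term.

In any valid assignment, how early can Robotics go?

Robotics must be in the same day as Statistics, which can't be before day 2, so Robotics is at least day 2; Robotics must be in the same day as Statistics, which can't be after day 3, so Robotics is at most day 3.
Robotics at day 2 is achievable: Statistics=day 2; Calculus=day 1; Algorithms=day 3; Algebra=day 1; Robotics=day 2.

day 2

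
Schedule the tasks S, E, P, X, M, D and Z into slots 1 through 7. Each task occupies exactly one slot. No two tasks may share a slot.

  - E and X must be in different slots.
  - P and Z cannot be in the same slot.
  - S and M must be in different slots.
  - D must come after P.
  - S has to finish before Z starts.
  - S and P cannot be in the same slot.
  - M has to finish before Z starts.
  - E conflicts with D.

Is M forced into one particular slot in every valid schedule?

No

M can be 1 (e.g. P=4, S=2, Z=3, E=6, D=5, X=7, M=1) or 2 (e.g. S -> 1, Z -> 3, E -> 6, X -> 7, M -> 2, P -> 4, D -> 5).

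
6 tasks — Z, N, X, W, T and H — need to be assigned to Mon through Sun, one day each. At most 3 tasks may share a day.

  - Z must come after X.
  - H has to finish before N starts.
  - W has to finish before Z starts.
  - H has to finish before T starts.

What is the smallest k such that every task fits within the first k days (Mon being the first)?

The precedence chain requires at least 2 distinct days.
With at most 3 per day and 6 tasks, at least 2 days are needed.
2 works (last occupied day: Tue): for example T in Tue; Z in Tue; H in Mon; N in Tue; X in Mon; W in Mon.

2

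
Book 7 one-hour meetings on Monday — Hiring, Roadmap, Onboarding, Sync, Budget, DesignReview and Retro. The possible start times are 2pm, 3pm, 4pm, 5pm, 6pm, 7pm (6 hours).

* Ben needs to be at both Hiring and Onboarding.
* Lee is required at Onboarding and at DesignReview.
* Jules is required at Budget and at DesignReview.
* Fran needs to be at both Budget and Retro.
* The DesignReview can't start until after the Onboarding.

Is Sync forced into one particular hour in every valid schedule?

Sync can be 2pm (e.g. Roadmap in 2pm, Sync in 2pm, Hiring in 3pm, DesignReview in 3pm, Budget in 2pm, Retro in 3pm, Onboarding in 2pm) or 3pm (e.g. Retro in 3pm, Onboarding in 2pm, Sync in 3pm, Hiring in 3pm, DesignReview in 3pm, Roadmap in 2pm, Budget in 2pm).

No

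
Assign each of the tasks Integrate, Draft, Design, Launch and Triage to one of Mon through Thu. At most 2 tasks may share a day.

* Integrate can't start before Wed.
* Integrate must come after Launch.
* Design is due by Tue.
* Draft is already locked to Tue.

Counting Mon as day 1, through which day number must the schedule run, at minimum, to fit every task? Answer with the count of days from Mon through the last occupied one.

The precedence chain requires at least 2 distinct days.
With at most 2 per day and 5 tasks, at least 3 days are needed.
Integrate can't be placed before Wed — that is day 3 counting from Mon — so the schedule must run through at least 3 days.
3 works (last occupied day: Wed): for example Launch in Mon, Triage in Tue, Design in Mon, Integrate in Wed, Draft in Tue.

3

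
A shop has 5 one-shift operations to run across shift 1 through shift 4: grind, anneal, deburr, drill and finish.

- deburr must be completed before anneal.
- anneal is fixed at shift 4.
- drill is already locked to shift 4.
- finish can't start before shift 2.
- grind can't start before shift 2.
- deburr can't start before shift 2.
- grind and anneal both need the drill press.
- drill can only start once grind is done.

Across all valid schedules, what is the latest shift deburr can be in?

Deburr is available from shift 2; downstream work caps deburr at shift 3.
deburr at shift 3 is achievable: grind=shift 2; drill=shift 4; deburr=shift 3; anneal=shift 4; finish=shift 2.

shift 3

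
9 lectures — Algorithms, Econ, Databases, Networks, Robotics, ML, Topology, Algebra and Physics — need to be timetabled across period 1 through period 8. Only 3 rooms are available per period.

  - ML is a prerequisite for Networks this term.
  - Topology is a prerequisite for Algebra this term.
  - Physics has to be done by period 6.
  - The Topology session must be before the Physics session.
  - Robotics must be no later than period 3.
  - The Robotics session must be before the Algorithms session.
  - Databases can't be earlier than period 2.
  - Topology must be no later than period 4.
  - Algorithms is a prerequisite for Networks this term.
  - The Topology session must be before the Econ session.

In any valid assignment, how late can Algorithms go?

Precedence pushes Algorithms to at least period 2; downstream work caps Algorithms at period 7.
Algorithms at period 7 is achievable: Algebra -> period 3, Databases -> period 2, Physics -> period 2, Robotics -> period 1, Econ -> period 2, Topology -> period 1, ML -> period 1, Networks -> period 8, Algorithms -> period 7.

period 7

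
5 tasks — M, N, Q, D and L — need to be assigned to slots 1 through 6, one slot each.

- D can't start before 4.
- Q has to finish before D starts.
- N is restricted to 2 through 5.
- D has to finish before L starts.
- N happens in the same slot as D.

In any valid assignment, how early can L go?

5

Precedence pushes L to at least 5.
L at 5 is achievable: D=4, Q=1, N=4, L=5, M=1.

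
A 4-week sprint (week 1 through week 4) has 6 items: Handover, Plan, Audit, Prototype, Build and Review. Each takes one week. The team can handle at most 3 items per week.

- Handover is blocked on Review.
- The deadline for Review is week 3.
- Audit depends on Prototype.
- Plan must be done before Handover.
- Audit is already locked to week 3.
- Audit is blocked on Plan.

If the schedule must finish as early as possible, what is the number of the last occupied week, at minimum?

3

The precedence chain requires at least 2 distinct weeks.
With at most 3 per week and 6 tasks, at least 2 weeks are needed.
Audit can't be placed before week 3, so the schedule must run through at least week 3.
3 works (last occupied week: week 3): for example Build -> week 2, Handover -> week 2, Plan -> week 1, Prototype -> week 1, Audit -> week 3, Review -> week 1.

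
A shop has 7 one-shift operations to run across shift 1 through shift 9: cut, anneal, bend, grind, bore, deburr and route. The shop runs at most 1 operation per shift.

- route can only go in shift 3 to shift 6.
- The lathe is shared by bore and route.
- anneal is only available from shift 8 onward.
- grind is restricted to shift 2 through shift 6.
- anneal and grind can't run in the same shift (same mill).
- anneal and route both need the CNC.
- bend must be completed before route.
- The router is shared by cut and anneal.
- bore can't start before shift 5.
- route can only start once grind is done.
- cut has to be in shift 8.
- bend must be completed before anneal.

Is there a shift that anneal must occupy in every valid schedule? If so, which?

shift 9

anneal's window is shift 8–shift 9.
cut is fixed at shift 8, and anneal can't share a shift with cut.
So anneal must be shift 9.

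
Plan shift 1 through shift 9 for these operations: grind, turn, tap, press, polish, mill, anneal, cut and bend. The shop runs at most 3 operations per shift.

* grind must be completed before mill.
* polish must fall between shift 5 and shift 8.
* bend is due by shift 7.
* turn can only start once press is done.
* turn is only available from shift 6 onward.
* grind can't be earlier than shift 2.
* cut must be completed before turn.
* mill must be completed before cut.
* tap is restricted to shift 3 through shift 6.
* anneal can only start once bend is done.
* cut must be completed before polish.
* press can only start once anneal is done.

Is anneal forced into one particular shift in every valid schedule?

No

anneal can be shift 2 (e.g. press in shift 3, cut in shift 4, polish in shift 5, bend in shift 1, grind in shift 2, mill in shift 3, turn in shift 6, tap in shift 3, anneal in shift 2) or shift 3 (e.g. polish in shift 5; grind in shift 2; bend in shift 1; mill in shift 3; cut in shift 4; anneal in shift 3; press in shift 4; turn in shift 6; tap in shift 3).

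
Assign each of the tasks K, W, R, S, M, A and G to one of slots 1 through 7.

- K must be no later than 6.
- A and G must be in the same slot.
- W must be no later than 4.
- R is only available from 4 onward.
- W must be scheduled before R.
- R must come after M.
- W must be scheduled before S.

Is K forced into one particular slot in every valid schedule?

No

K can be 1 (e.g. R=4, A=1, G=1, S=2, W=1, M=1, K=1) or 2 (e.g. W=1, G=1, M=1, A=1, R=4, K=2, S=2).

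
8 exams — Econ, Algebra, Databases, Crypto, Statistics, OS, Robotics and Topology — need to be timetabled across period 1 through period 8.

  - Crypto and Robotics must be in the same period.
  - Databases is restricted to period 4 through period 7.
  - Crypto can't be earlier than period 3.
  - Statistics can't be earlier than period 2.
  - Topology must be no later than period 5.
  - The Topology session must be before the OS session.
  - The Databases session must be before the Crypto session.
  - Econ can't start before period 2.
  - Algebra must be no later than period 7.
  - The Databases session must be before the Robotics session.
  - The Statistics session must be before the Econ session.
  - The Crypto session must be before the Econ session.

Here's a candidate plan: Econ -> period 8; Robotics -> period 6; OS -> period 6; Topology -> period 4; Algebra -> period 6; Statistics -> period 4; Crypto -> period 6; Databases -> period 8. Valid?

Crypto can't be earlier than period 3 — holds.
The Statistics session must be before the Econ session — holds.
Algebra must be no later than period 7 — holds.
The Databases session must be before the Crypto session — violated.
The Topology session must be before the OS session — holds.
Topology must be no later than period 5 — holds.
Crypto and Robotics must be in the same period — holds.
The Crypto session must be before the Econ session — holds.
Databases is restricted to period 4 through period 7 — violated.
Econ can't start before period 2 — holds.
Statistics can't be earlier than period 2 — holds.
The Databases session must be before the Robotics session — violated.

Invalid. Databases is restricted to period 4 through period 7.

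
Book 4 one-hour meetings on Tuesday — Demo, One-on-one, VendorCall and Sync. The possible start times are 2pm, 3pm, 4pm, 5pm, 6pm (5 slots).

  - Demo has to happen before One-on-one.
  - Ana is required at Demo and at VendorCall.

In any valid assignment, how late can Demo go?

5pm

Downstream work caps Demo at 5pm.
Demo at 5pm is achievable: Sync=2pm, Demo=5pm, VendorCall=2pm, One-on-one=6pm.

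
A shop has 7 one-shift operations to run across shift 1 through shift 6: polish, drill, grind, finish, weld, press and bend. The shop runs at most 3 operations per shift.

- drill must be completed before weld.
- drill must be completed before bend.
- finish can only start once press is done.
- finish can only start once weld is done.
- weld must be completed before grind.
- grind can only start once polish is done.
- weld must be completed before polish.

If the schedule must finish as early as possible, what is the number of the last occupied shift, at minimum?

4

The precedence chain requires at least 4 distinct shifts.
With at most 3 per shift and 7 operations, at least 3 shifts are needed.
4 works (last occupied shift: shift 4): for example polish -> shift 3; grind -> shift 4; bend -> shift 2; press -> shift 1; finish -> shift 3; drill -> shift 1; weld -> shift 2.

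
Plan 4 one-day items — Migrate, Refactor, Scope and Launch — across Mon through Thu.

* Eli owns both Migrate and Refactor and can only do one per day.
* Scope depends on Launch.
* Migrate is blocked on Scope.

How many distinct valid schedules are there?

Splitting on Migrate: it can be Wed (3), Thu (9). Listing each branch's schedules as (Refactor, Scope, Launch):
Migrate=Wed: (Mon,Tue,Mon) (Tue,Tue,Mon) (Thu,Tue,Mon) — 3.
Migrate=Thu: (Mon,Tue,Mon) (Mon,Wed,Mon) (Mon,Wed,Tue) (Tue,Tue,Mon) (Tue,Wed,Mon) (Tue,Wed,Tue) (Wed,Tue,Mon) (Wed,Wed,Mon) (Wed,Wed,Tue) — 9.
Summing: 3 + 9 = 12.

12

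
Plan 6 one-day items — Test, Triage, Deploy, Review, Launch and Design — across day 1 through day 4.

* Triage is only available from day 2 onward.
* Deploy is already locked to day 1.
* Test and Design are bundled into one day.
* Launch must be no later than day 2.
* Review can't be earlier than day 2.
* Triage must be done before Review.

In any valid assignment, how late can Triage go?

day 3

Triage is available from day 2; downstream work caps Triage at day 3.
Triage at day 3 is achievable: Launch in day 1; Test in day 1; Triage in day 3; Design in day 1; Deploy in day 1; Review in day 4.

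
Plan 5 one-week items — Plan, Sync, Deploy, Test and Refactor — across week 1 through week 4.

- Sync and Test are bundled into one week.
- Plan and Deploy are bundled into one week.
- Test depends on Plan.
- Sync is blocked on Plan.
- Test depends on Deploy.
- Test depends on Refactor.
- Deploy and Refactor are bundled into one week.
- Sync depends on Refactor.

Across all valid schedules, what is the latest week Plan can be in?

week 3

Downstream work caps Plan at week 3.
Plan at week 3 is achievable: Refactor in week 3, Plan in week 3, Sync in week 4, Test in week 4, Deploy in week 3.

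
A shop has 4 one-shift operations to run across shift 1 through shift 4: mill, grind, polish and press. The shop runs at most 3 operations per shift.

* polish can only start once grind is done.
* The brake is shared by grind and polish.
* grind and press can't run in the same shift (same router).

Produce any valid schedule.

grind=shift 1; polish=shift 2; press=shift 2; mill=shift 1

Checking: grind(shift 1) before polish(shift 2); grind(shift 1) != polish(shift 2); grind(shift 1) != press(shift 2); max 2 per shift (cap 3).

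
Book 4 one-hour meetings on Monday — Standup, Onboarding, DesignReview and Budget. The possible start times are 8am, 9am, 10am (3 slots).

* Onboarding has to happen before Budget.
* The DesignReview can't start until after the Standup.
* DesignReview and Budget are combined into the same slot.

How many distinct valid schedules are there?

Splitting on Standup: it can be 8am (3), 9am (2). Listing each branch's schedules as (Onboarding, DesignReview, Budget):
Standup=8am: (8am,9am,9am) (8am,10am,10am) (9am,10am,10am) — 3.
Standup=9am: (8am,10am,10am) (9am,10am,10am) — 2.
Summing: 3 + 2 = 5.

5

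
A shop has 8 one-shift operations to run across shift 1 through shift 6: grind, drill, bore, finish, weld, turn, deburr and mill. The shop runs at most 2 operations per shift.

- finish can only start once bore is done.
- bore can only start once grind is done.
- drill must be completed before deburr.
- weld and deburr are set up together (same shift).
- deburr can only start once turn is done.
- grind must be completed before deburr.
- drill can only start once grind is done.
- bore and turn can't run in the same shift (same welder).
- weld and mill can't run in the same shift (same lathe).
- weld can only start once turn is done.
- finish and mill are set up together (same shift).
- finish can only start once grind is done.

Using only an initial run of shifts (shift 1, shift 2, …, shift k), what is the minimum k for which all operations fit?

The precedence chain requires at least 3 distinct shifts.
With at most 2 per shift and 8 operations, at least 4 shifts are needed.
4 works (last occupied shift: shift 4): for example grind=shift 1, mill=shift 4, drill=shift 2, deburr=shift 3, bore=shift 2, weld=shift 3, finish=shift 4, turn=shift 1.

4 shifts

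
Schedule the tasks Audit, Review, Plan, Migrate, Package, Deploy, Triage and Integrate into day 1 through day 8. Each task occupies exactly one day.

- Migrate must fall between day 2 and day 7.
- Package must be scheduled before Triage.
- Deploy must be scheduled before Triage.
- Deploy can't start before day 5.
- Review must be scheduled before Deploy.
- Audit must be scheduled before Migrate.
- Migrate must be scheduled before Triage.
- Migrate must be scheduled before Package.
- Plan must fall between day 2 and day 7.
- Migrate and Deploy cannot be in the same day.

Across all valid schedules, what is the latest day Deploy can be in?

Deploy is available from day 5; downstream work caps Deploy at day 7.
Deploy at day 7 is achievable: Integrate in day 1; Package in day 3; Plan in day 2; Triage in day 8; Review in day 1; Migrate in day 2; Deploy in day 7; Audit in day 1.

day 7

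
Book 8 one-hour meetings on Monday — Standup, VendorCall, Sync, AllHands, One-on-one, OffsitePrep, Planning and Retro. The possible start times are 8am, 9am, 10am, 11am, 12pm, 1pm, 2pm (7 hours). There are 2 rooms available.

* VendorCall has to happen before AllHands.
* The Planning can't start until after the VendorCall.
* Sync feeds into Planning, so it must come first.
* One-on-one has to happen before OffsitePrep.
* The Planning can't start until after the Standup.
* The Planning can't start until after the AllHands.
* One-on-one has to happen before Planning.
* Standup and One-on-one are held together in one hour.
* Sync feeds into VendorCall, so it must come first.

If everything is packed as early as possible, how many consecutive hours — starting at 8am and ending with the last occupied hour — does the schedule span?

The precedence chain requires at least 4 distinct hours.
With at most 2 per hour and 8 meetings, at least 4 hours are needed.
Could 4 hours be enough, i.e. nothing placed later than 11am? First, Planning must come after Standup (at 8am or later) → {9am, 10am, 11am}; Standup must come before Planning (at 11am or earlier) → {8am, 9am, 10am}; AllHands must come after VendorCall (at 8am or later) → {9am, 10am, 11am}; VendorCall must come before AllHands (at 11am or earlier) → {8am, 9am, 10am}; Sync must come before Planning (at 11am or earlier) → {8am, 9am, 10am}; OffsitePrep must come after One-on-one (at 8am or later) → {9am, 10am, 11am}; One-on-one must come before OffsitePrep (at 11am or earlier) → {8am, 9am, 10am}; VendorCall must come after Sync (at 8am or later) → {9am, 10am}; Sync must come before VendorCall (at 10am or earlier) → {8am, 9am}; Planning must come after AllHands (at 9am or later) → {10am, 11am}; AllHands must come before Planning (at 11am or earlier) → {9am, 10am}; AllHands must come after VendorCall (at 9am or later) → {10am}; VendorCall must come before AllHands (at 10am or earlier) → {9am}; Sync must come before VendorCall (at 9am or earlier) → {8am}. Standup could then only be at {8am, 9am, 10am}; try each:
- suppose Standup is at 8am; One-on-one must be in the same hour as Standup (in {8am}) → {8am}; that puts Standup, Sync and One-on-one all in 8am — more than 2 per hour.
- suppose Standup is at 9am; One-on-one must be in the same hour as Standup (in {9am}) → {9am}; that puts Standup, VendorCall and One-on-one all in 9am — more than 2 per hour.
- suppose Standup is at 10am; One-on-one must be in the same hour as Standup (in {10am}) → {10am}; that puts Standup, AllHands and One-on-one all in 10am — more than 2 per hour.
Every option fails, so 4 hours is not enough.
5 works (last occupied hour: 12pm): for example Standup -> 11am, One-on-one -> 11am, Planning -> 12pm, OffsitePrep -> 12pm, Retro -> 8am, AllHands -> 10am, Sync -> 8am, VendorCall -> 9am.

5 hours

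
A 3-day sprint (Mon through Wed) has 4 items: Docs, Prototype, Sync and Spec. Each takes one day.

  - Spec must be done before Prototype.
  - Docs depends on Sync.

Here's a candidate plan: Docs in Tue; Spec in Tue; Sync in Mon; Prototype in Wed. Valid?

Docs depends on Sync — holds.
Spec must be done before Prototype — holds.

Valid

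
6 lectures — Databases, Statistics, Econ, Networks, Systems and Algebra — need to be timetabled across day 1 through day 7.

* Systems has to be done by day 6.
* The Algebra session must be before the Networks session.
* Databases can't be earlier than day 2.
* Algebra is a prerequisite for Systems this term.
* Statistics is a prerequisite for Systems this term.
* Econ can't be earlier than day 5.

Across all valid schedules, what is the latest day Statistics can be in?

day 5

Downstream work caps Statistics at day 5.
Statistics at day 5 is achievable: Statistics in day 5; Databases in day 2; Algebra in day 1; Networks in day 2; Systems in day 6; Econ in day 5.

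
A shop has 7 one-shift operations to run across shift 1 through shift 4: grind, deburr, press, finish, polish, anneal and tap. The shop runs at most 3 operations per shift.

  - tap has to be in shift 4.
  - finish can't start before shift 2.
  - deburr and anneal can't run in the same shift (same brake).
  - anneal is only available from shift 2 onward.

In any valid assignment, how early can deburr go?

shift 1

deburr at shift 1 is achievable: tap=shift 4, grind=shift 1, anneal=shift 2, press=shift 1, deburr=shift 1, finish=shift 2, polish=shift 2.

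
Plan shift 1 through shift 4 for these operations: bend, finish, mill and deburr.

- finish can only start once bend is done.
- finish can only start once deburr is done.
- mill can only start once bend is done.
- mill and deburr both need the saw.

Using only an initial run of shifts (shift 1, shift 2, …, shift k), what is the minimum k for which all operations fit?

2 shifts

The precedence chain requires at least 2 distinct shifts.
2 works (last occupied shift: shift 2): for example bend=shift 1; finish=shift 2; deburr=shift 1; mill=shift 2.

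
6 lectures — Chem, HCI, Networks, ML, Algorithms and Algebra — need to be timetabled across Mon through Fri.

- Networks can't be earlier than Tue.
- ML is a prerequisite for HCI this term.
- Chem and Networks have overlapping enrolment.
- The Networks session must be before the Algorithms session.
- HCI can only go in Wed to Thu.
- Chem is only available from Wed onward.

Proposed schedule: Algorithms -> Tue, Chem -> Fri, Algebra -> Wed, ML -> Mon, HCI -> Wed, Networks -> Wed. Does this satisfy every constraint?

The Networks session must be before the Algorithms session — violated.
ML is a prerequisite for HCI this term — holds.
Networks can't be earlier than Tue — holds.
Chem and Networks have overlapping enrolment — holds.
HCI can only go in Wed to Thu — holds.
Chem is only available from Wed onward — holds.

Invalid. The Networks session must be before the Algorithms session.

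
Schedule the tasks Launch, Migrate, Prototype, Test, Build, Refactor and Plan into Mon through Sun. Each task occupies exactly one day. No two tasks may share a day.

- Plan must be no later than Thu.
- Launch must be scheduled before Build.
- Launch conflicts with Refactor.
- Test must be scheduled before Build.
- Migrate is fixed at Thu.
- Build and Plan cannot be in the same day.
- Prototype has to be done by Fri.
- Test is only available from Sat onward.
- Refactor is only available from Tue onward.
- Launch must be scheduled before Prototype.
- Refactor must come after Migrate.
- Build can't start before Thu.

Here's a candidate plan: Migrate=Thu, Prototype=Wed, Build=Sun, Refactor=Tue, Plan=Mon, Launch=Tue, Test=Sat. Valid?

Test is only available from Sat onward — holds.
Build and Plan cannot be in the same day — holds.
Prototype has to be done by Fri — holds.
Launch must be scheduled before Prototype — holds.
Launch must be scheduled before Build — holds.
Test must be scheduled before Build — holds.
No two tasks may share a day — violated.
Migrate is fixed at Thu — holds.
Refactor is only available from Tue onward — holds.
Plan must be no later than Thu — holds.
Launch conflicts with Refactor — violated.
Refactor must come after Migrate — violated.
Build can't start before Thu — holds.

Invalid. Launch conflicts with Refactor.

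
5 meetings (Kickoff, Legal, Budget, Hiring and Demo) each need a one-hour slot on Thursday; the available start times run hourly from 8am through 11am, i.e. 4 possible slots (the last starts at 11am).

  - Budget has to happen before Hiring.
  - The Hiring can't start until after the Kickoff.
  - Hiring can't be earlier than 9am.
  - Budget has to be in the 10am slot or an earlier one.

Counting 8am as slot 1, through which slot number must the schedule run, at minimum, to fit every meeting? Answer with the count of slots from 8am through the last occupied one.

The precedence chain requires at least 2 distinct slots.
2 works (last occupied slot: 9am): for example Demo=8am; Legal=8am; Hiring=9am; Budget=8am; Kickoff=8am.

2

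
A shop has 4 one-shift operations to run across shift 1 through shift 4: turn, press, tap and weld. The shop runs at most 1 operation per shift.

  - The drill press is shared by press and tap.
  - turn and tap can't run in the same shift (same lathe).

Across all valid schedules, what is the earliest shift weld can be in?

weld at shift 1 is achievable: tap in shift 4, turn in shift 2, weld in shift 1, press in shift 3.

shift 1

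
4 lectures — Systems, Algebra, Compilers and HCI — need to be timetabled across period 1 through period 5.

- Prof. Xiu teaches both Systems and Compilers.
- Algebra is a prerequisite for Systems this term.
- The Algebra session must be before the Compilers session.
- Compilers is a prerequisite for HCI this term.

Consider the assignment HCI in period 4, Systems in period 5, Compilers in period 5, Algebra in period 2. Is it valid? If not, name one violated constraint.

Compilers is a prerequisite for HCI this term — violated.
The Algebra session must be before the Compilers session — holds.
Prof. Xiu teaches both Systems and Compilers — violated.
Algebra is a prerequisite for Systems this term — holds.

Invalid. Compilers is a prerequisite for HCI this term.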